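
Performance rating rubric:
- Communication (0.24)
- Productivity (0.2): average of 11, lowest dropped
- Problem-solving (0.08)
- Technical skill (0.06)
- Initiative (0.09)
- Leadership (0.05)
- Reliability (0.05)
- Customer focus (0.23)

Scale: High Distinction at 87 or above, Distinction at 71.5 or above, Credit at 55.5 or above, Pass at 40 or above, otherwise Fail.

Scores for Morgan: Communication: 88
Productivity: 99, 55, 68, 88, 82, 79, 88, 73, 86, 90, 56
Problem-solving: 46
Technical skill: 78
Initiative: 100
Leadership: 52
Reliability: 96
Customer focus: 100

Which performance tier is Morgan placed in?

Productivity: drop 55 → average of remaining 10 = 809/10 = 80.9
Weighted total:
  Communication 88 × 0.24 = 21.12
  Productivity 80.9 × 0.2 = 16.18
  Problem-solving 46 × 0.08 = 3.68
  Technical skill 78 × 0.06 = 4.68
  Initiative 100 × 0.09 = 9
  Leadership 52 × 0.05 = 2.6
  Reliability 96 × 0.05 = 4.8
  Customer focus 100 × 0.23 = 23
Sum = 85.06
85.06 is ≥ 71.5 and < 87 → Distinction

Distinction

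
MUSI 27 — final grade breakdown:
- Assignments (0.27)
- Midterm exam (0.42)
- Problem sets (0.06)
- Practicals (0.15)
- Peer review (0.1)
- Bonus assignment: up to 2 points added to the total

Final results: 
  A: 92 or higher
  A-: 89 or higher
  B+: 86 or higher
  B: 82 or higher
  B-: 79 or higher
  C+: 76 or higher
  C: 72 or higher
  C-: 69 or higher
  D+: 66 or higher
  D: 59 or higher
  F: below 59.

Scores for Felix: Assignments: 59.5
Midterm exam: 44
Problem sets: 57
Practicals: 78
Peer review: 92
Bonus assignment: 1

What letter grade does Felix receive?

Weighted total:
  Assignments 59.5 × 0.27 = 16.065
  Midterm exam 44 × 0.42 = 18.48
  Problem sets 57 × 0.06 = 3.42
  Practicals 78 × 0.15 = 11.7
  Peer review 92 × 0.1 = 9.2
Sum = 58.865
Bonus assignment: 58.865 + 1 = 59.865
59.865 is ≥ 59 and < 66 → D

D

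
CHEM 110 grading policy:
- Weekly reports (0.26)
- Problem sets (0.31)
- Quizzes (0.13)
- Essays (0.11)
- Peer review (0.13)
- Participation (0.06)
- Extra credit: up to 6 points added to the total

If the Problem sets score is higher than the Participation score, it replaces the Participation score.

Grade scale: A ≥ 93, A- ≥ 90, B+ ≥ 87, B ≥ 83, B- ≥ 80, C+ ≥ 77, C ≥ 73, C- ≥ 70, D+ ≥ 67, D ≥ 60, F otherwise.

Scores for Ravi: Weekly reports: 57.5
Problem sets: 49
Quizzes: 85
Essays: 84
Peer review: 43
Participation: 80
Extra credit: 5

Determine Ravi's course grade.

D

Problem sets (49) ≤ Participation (80), so Participation stays at 80.
Weighted total:
  Weekly reports 57.5 × 0.26 = 14.95
  Problem sets 49 × 0.31 = 15.19
  Quizzes 85 × 0.13 = 11.05
  Essays 84 × 0.11 = 9.24
  Peer review 43 × 0.13 = 5.59
  Participation 80 × 0.06 = 4.8
Sum = 60.82
Extra credit: 60.82 + 5 = 65.82
65.82 is ≥ 60 and < 67 → D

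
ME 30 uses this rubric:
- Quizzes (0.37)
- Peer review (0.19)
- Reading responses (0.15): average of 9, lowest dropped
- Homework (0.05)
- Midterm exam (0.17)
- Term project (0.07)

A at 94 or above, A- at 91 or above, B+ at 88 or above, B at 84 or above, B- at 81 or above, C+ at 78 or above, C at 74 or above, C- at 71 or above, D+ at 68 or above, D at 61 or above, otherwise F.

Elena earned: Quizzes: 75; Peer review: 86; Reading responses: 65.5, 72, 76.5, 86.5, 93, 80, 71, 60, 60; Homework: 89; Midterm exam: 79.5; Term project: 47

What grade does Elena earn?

C

Reading responses: drop 60 → average of remaining 8 = 604.5/8 = 75.5625
Weighted total:
  Quizzes 75 × 0.37 = 27.75
  Peer review 86 × 0.19 = 16.34
  Reading responses 75.5625 × 0.15 = 11.334375
  Homework 89 × 0.05 = 4.45
  Midterm exam 79.5 × 0.17 = 13.515
  Term project 47 × 0.07 = 3.29
Sum = 76.679375
76.679375 is ≥ 74 and < 78 → C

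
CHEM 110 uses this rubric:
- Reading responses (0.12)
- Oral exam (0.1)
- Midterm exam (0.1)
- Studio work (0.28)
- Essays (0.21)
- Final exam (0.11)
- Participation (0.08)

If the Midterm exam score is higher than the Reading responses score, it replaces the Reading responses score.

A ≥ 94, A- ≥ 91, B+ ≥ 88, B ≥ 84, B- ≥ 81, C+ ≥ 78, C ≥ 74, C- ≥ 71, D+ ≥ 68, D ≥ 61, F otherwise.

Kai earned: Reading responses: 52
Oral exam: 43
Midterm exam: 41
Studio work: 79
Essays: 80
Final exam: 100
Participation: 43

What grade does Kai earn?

Midterm exam (41) ≤ Reading responses (52), so Reading responses stays at 52.
Weighted total:
  Reading responses 52 × 0.12 = 6.24
  Oral exam 43 × 0.1 = 4.3
  Midterm exam 41 × 0.1 = 4.1
  Studio work 79 × 0.28 = 22.12
  Essays 80 × 0.21 = 16.8
  Final exam 100 × 0.11 = 11
  Participation 43 × 0.08 = 3.44
Sum = 68
68 is ≥ 68 and < 71 → D+

D+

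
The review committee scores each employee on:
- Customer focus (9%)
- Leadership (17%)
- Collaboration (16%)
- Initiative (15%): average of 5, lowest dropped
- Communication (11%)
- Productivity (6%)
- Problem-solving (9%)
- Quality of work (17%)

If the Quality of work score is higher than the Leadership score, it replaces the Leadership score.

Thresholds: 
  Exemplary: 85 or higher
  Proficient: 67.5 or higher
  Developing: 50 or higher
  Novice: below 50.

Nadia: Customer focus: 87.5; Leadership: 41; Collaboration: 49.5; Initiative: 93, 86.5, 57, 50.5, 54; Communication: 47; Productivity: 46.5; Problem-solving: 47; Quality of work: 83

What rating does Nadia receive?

Developing

Initiative: drop 50.5 → average of remaining 4 = 290.5/4 = 72.625
Quality of work (83) > Leadership (41), so Leadership counts as 83.
Weighted total:
  Customer focus 87.5 × 0.09 = 7.875
  Leadership 83 × 0.17 = 14.11
  Collaboration 49.5 × 0.16 = 7.92
  Initiative 72.625 × 0.15 = 10.89375
  Communication 47 × 0.11 = 5.17
  Productivity 46.5 × 0.06 = 2.79
  Problem-solving 47 × 0.09 = 4.23
  Quality of work 83 × 0.17 = 14.11
Sum = 67.09875
67.09875 is ≥ 50 and < 67.5 → Developing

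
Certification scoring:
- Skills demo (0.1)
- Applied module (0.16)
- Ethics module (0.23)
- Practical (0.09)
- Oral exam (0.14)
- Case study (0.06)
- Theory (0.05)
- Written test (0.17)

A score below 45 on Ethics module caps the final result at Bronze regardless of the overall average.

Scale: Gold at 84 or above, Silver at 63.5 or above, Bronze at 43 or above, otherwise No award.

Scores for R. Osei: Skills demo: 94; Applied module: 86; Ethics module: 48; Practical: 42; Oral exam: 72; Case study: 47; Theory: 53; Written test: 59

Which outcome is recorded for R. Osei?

Silver

Ethics module score 48 ≥ 45: minimum met.
Weighted total:
  Skills demo 94 × 0.1 = 9.4
  Applied module 86 × 0.16 = 13.76
  Ethics module 48 × 0.23 = 11.04
  Practical 42 × 0.09 = 3.78
  Oral exam 72 × 0.14 = 10.08
  Case study 47 × 0.06 = 2.82
  Theory 53 × 0.05 = 2.65
  Written test 59 × 0.17 = 10.03
Sum = 63.56
63.56 is ≥ 63.5 and < 84 → Silver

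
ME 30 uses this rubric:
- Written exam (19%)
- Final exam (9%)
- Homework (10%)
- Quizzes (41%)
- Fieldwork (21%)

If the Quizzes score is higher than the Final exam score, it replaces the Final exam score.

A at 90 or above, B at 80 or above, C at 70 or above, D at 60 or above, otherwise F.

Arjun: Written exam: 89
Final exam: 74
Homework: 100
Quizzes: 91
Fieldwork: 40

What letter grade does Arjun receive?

B

Quizzes (91) > Final exam (74), so Final exam counts as 91.
Weighted total:
  Written exam 89 × 0.19 = 16.91
  Final exam 91 × 0.09 = 8.19
  Homework 100 × 0.1 = 10
  Quizzes 91 × 0.41 = 37.31
  Fieldwork 40 × 0.21 = 8.4
Sum = 80.81
80.81 is ≥ 80 and < 90 → B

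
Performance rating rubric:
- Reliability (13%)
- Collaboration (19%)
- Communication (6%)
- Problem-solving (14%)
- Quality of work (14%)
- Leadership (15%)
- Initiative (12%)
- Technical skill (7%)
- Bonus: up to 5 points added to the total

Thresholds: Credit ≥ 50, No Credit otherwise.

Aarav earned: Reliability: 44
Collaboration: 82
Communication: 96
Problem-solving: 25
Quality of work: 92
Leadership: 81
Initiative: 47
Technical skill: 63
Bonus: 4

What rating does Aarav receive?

Credit

Weighted total:
  Reliability 44 × 0.13 = 5.72
  Collaboration 82 × 0.19 = 15.58
  Communication 96 × 0.06 = 5.76
  Problem-solving 25 × 0.14 = 3.5
  Quality of work 92 × 0.14 = 12.88
  Leadership 81 × 0.15 = 12.15
  Initiative 47 × 0.12 = 5.64
  Technical skill 63 × 0.07 = 4.41
Sum = 65.64
Bonus: 65.64 + 4 = 69.64
69.64 ≥ 50 → Credit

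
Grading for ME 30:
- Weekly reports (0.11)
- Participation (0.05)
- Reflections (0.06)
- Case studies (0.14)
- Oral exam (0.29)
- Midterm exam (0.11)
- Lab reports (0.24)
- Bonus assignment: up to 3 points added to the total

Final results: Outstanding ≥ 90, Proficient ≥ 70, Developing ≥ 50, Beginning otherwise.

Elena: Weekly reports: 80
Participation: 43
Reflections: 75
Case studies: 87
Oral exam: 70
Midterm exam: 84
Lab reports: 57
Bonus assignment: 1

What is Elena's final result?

Weighted total:
  Weekly reports 80 × 0.11 = 8.8
  Participation 43 × 0.05 = 2.15
  Reflections 75 × 0.06 = 4.5
  Case studies 87 × 0.14 = 12.18
  Oral exam 70 × 0.29 = 20.3
  Midterm exam 84 × 0.11 = 9.24
  Lab reports 57 × 0.24 = 13.68
Sum = 70.85
Bonus assignment: 70.85 + 1 = 71.85
71.85 is ≥ 70 and < 90 → Proficient

Proficient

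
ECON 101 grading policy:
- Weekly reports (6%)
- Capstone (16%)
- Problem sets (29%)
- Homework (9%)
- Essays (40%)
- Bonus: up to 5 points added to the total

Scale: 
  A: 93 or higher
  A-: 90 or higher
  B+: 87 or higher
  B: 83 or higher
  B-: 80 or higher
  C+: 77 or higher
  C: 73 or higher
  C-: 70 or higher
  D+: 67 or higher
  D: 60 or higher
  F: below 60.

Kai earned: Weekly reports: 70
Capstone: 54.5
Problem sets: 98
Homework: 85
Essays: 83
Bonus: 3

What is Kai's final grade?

B

Weighted total:
  Weekly reports 70 × 0.06 = 4.2
  Capstone 54.5 × 0.16 = 8.72
  Problem sets 98 × 0.29 = 28.42
  Homework 85 × 0.09 = 7.65
  Essays 83 × 0.4 = 33.2
Sum = 82.19
Bonus: 82.19 + 3 = 85.19
85.19 is ≥ 83 and < 87 → B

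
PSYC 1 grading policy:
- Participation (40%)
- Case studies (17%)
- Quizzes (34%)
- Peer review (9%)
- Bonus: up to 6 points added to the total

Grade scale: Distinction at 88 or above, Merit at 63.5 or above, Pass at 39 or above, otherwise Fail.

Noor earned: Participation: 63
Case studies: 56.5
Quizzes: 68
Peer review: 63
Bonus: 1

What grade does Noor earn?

Weighted total:
  Participation 63 × 0.4 = 25.2
  Case studies 56.5 × 0.17 = 9.605
  Quizzes 68 × 0.34 = 23.12
  Peer review 63 × 0.09 = 5.67
Sum = 63.595
Bonus: 63.595 + 1 = 64.595
64.595 is ≥ 63.5 and < 88 → Merit

Merit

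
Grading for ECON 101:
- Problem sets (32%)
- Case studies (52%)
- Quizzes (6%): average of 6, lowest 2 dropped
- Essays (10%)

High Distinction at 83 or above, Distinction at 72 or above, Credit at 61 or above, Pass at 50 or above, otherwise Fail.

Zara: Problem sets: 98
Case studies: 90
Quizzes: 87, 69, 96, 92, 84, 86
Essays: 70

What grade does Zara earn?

High Distinction

Quizzes: drop 69, 84 → average of remaining 4 = 361/4 = 90.25
Weighted total:
  Problem sets 98 × 0.32 = 31.36
  Case studies 90 × 0.52 = 46.8
  Quizzes 90.25 × 0.06 = 5.415
  Essays 70 × 0.1 = 7
Sum = 90.575
90.575 ≥ 83 → High Distinction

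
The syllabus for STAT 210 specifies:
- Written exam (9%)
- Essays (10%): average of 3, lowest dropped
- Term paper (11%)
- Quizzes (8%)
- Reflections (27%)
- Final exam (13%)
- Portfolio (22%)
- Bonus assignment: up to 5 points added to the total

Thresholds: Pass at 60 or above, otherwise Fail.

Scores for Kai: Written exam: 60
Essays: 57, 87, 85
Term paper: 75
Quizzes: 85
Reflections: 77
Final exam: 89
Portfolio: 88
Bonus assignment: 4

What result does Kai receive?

Essays: drop 57 → average of remaining 2 = 172/2 = 86
Weighted total:
  Written exam 60 × 0.09 = 5.4
  Essays 86 × 0.1 = 8.6
  Term paper 75 × 0.11 = 8.25
  Quizzes 85 × 0.08 = 6.8
  Reflections 77 × 0.27 = 20.79
  Final exam 89 × 0.13 = 11.57
  Portfolio 88 × 0.22 = 19.36
Sum = 80.77
Bonus assignment: 80.77 + 4 = 84.77
84.77 ≥ 60 → Pass

Pass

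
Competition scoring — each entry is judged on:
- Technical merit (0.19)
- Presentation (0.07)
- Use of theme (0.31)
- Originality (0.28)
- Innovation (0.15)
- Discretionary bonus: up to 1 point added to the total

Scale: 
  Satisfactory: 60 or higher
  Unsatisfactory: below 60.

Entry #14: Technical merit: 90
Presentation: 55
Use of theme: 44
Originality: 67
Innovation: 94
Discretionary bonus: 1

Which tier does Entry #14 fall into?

Weighted total:
  Technical merit 90 × 0.19 = 17.1
  Presentation 55 × 0.07 = 3.85
  Use of theme 44 × 0.31 = 13.64
  Originality 67 × 0.28 = 18.76
  Innovation 94 × 0.15 = 14.1
Sum = 67.45
Discretionary bonus: 67.45 + 1 = 68.45
68.45 ≥ 60 → Satisfactory

Satisfactory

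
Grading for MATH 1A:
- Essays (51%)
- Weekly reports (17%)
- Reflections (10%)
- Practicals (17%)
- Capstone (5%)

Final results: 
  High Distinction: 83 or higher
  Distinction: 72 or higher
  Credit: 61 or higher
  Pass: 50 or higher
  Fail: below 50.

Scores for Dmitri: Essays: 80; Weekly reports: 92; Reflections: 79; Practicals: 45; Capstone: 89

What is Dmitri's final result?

Distinction

Weighted total:
  Essays 80 × 0.51 = 40.8
  Weekly reports 92 × 0.17 = 15.64
  Reflections 79 × 0.1 = 7.9
  Practicals 45 × 0.17 = 7.65
  Capstone 89 × 0.05 = 4.45
Sum = 76.44
76.44 is ≥ 72 and < 83 → Distinction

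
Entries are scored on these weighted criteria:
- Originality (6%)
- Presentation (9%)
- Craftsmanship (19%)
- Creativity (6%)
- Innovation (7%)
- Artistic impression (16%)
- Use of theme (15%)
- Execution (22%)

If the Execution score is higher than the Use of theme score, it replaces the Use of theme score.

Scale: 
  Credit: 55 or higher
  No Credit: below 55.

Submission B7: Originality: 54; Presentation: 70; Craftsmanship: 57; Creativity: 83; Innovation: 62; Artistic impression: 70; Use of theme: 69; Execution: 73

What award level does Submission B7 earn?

Execution (73) > Use of theme (69), so Use of theme counts as 73.
Weighted total:
  Originality 54 × 0.06 = 3.24
  Presentation 70 × 0.09 = 6.3
  Craftsmanship 57 × 0.19 = 10.83
  Creativity 83 × 0.06 = 4.98
  Innovation 62 × 0.07 = 4.34
  Artistic impression 70 × 0.16 = 11.2
  Use of theme 73 × 0.15 = 10.95
  Execution 73 × 0.22 = 16.06
Sum = 67.9
67.9 ≥ 55 → Credit

Credit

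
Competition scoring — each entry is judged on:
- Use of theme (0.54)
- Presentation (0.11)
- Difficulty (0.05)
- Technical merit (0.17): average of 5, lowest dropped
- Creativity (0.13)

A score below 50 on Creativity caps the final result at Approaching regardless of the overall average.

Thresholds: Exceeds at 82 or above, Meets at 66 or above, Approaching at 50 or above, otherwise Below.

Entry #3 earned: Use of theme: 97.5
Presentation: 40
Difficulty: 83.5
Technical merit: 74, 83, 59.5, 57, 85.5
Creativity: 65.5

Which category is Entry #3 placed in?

Technical merit: drop 57 → average of remaining 4 = 302/4 = 75.5
Creativity score 65.5 ≥ 50: minimum met.
Weighted total:
  Use of theme 97.5 × 0.54 = 52.65
  Presentation 40 × 0.11 = 4.4
  Difficulty 83.5 × 0.05 = 4.175
  Technical merit 75.5 × 0.17 = 12.835
  Creativity 65.5 × 0.13 = 8.515
Sum = 82.575
82.575 ≥ 82 → Exceeds

Exceeds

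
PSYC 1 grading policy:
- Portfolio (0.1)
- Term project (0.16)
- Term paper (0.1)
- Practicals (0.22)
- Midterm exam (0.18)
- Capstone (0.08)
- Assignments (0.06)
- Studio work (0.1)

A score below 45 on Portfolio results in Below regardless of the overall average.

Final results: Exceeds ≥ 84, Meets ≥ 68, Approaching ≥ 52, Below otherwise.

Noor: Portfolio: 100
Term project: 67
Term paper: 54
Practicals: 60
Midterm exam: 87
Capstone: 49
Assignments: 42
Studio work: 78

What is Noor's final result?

Portfolio score 100 ≥ 45: minimum met.
Weighted total:
  Portfolio 100 × 0.1 = 10
  Term project 67 × 0.16 = 10.72
  Term paper 54 × 0.1 = 5.4
  Practicals 60 × 0.22 = 13.2
  Midterm exam 87 × 0.18 = 15.66
  Capstone 49 × 0.08 = 3.92
  Assignments 42 × 0.06 = 2.52
  Studio work 78 × 0.1 = 7.8
Sum = 69.22
69.22 is ≥ 68 and < 84 → Meets

Meets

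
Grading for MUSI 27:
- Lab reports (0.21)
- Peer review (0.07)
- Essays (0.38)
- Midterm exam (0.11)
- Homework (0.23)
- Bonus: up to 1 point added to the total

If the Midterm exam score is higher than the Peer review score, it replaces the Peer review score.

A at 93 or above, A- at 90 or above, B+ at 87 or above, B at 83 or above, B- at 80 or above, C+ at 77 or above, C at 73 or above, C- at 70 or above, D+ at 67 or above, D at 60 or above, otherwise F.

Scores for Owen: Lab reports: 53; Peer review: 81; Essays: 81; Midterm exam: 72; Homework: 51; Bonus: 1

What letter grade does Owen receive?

D+

Midterm exam (72) ≤ Peer review (81), so Peer review stays at 81.
Weighted total:
  Lab reports 53 × 0.21 = 11.13
  Peer review 81 × 0.07 = 5.67
  Essays 81 × 0.38 = 30.78
  Midterm exam 72 × 0.11 = 7.92
  Homework 51 × 0.23 = 11.73
Sum = 67.23
Bonus: 67.23 + 1 = 68.23
68.23 is ≥ 67 and < 70 → D+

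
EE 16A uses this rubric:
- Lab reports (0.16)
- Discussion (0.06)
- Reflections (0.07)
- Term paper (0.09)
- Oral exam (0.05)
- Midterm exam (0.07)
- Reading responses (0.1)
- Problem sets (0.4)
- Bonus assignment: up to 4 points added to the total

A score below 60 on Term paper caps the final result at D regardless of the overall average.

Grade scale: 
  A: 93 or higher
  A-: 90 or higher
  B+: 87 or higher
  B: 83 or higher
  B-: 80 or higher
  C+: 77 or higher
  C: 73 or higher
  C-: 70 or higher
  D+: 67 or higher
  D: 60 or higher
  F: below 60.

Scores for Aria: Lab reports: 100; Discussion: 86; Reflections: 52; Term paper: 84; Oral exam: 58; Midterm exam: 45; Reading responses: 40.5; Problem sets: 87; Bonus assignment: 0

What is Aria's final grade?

Term paper score 84 ≥ 60: minimum met.
Weighted total:
  Lab reports 100 × 0.16 = 16
  Discussion 86 × 0.06 = 5.16
  Reflections 52 × 0.07 = 3.64
  Term paper 84 × 0.09 = 7.56
  Oral exam 58 × 0.05 = 2.9
  Midterm exam 45 × 0.07 = 3.15
  Reading responses 40.5 × 0.1 = 4.05
  Problem sets 87 × 0.4 = 34.8
Sum = 77.26
Bonus assignment: 77.26 + 0 = 77.26
77.26 is ≥ 77 and < 80 → C+

C+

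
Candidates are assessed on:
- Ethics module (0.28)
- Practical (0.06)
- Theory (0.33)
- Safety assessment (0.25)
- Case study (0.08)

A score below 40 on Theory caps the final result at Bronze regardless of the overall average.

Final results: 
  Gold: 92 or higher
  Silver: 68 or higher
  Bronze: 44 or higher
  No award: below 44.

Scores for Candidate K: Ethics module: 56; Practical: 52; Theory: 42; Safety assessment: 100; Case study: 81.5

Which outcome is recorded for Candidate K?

Bronze

Theory score 42 ≥ 40: minimum met.
Weighted total:
  Ethics module 56 × 0.28 = 15.68
  Practical 52 × 0.06 = 3.12
  Theory 42 × 0.33 = 13.86
  Safety assessment 100 × 0.25 = 25
  Case study 81.5 × 0.08 = 6.52
Sum = 64.18
64.18 is ≥ 44 and < 68 → Bronze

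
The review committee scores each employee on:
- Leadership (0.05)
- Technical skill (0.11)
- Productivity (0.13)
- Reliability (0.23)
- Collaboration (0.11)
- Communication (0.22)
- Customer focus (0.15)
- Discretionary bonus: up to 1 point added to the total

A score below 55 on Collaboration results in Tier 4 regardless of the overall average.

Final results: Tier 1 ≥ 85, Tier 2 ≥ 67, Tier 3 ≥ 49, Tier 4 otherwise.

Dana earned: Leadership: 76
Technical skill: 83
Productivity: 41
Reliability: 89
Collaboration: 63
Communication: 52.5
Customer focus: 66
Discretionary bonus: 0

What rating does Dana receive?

Tier 2

Collaboration score 63 ≥ 55: minimum met.
Weighted total:
  Leadership 76 × 0.05 = 3.8
  Technical skill 83 × 0.11 = 9.13
  Productivity 41 × 0.13 = 5.33
  Reliability 89 × 0.23 = 20.47
  Collaboration 63 × 0.11 = 6.93
  Communication 52.5 × 0.22 = 11.55
  Customer focus 66 × 0.15 = 9.9
Sum = 67.11
Discretionary bonus: 67.11 + 0 = 67.11
67.11 is ≥ 67 and < 85 → Tier 2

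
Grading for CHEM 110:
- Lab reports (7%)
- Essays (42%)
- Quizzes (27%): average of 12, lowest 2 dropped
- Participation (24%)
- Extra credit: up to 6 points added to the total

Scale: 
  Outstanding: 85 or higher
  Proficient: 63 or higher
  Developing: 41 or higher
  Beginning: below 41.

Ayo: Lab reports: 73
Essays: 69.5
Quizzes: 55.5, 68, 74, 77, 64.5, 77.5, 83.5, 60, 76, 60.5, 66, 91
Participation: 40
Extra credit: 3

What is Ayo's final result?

Proficient

Quizzes: drop 55.5, 60 → average of remaining 10 = 738/10 = 73.8
Weighted total:
  Lab reports 73 × 0.07 = 5.11
  Essays 69.5 × 0.42 = 29.19
  Quizzes 73.8 × 0.27 = 19.926
  Participation 40 × 0.24 = 9.6
Sum = 63.826
Extra credit: 63.826 + 3 = 66.826
66.826 is ≥ 63 and < 85 → Proficient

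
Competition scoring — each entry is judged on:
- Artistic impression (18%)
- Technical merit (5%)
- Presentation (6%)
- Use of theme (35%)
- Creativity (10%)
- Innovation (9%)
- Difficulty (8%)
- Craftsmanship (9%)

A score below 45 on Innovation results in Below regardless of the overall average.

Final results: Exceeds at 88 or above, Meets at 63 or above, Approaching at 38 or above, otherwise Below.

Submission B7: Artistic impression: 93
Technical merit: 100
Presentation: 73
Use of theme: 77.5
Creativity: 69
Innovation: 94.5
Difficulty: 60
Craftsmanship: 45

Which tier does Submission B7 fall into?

Meets

Innovation score 94.5 ≥ 45: minimum met.
Weighted total:
  Artistic impression 93 × 0.18 = 16.74
  Technical merit 100 × 0.05 = 5
  Presentation 73 × 0.06 = 4.38
  Use of theme 77.5 × 0.35 = 27.125
  Creativity 69 × 0.1 = 6.9
  Innovation 94.5 × 0.09 = 8.505
  Difficulty 60 × 0.08 = 4.8
  Craftsmanship 45 × 0.09 = 4.05
Sum = 77.5
77.5 is ≥ 63 and < 88 → Meets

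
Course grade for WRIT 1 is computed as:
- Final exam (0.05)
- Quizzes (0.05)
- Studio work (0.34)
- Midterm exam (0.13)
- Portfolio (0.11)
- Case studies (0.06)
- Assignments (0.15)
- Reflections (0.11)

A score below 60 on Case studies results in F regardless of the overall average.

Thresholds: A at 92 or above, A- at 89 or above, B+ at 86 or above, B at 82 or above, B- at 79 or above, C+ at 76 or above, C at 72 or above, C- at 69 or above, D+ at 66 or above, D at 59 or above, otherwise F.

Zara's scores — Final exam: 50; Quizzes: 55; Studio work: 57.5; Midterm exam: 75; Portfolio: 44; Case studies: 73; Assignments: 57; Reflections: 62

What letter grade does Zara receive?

D

Case studies score 73 ≥ 60: minimum met.
Weighted total:
  Final exam 50 × 0.05 = 2.5
  Quizzes 55 × 0.05 = 2.75
  Studio work 57.5 × 0.34 = 19.55
  Midterm exam 75 × 0.13 = 9.75
  Portfolio 44 × 0.11 = 4.84
  Case studies 73 × 0.06 = 4.38
  Assignments 57 × 0.15 = 8.55
  Reflections 62 × 0.11 = 6.82
Sum = 59.14
59.14 is ≥ 59 and < 66 → D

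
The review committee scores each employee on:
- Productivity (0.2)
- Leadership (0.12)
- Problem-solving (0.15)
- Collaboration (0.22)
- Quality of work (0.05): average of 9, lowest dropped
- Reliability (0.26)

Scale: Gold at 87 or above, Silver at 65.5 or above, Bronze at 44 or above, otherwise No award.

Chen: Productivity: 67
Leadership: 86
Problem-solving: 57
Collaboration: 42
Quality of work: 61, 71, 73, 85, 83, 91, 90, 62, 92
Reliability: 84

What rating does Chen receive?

Silver

Quality of work: drop 61 → average of remaining 8 = 647/8 = 80.875
Weighted total:
  Productivity 67 × 0.2 = 13.4
  Leadership 86 × 0.12 = 10.32
  Problem-solving 57 × 0.15 = 8.55
  Collaboration 42 × 0.22 = 9.24
  Quality of work 80.875 × 0.05 = 4.04375
  Reliability 84 × 0.26 = 21.84
Sum = 67.39375
67.39375 is ≥ 65.5 and < 87 → Silver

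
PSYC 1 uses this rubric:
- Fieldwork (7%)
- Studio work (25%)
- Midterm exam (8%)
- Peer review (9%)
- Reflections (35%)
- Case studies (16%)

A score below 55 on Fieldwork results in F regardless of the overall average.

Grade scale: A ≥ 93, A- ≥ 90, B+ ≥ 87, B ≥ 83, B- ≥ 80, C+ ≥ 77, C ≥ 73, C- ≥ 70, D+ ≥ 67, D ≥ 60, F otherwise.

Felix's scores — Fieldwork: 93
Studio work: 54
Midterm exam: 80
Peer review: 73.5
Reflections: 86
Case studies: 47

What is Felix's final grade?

C-

Fieldwork score 93 ≥ 55: minimum met.
Weighted total:
  Fieldwork 93 × 0.07 = 6.51
  Studio work 54 × 0.25 = 13.5
  Midterm exam 80 × 0.08 = 6.4
  Peer review 73.5 × 0.09 = 6.615
  Reflections 86 × 0.35 = 30.1
  Case studies 47 × 0.16 = 7.52
Sum = 70.645
70.645 is ≥ 70 and < 73 → C-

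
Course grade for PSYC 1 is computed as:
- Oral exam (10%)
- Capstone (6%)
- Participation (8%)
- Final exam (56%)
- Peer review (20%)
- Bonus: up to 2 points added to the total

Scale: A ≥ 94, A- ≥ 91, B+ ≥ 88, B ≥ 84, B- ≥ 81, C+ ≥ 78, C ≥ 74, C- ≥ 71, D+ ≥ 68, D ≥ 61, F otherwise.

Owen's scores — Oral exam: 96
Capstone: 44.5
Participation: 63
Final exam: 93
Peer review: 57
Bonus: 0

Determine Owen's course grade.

Weighted total:
  Oral exam 96 × 0.1 = 9.6
  Capstone 44.5 × 0.06 = 2.67
  Participation 63 × 0.08 = 5.04
  Final exam 93 × 0.56 = 52.08
  Peer review 57 × 0.2 = 11.4
Sum = 80.79
Bonus: 80.79 + 0 = 80.79
80.79 is ≥ 78 and < 81 → C+

C+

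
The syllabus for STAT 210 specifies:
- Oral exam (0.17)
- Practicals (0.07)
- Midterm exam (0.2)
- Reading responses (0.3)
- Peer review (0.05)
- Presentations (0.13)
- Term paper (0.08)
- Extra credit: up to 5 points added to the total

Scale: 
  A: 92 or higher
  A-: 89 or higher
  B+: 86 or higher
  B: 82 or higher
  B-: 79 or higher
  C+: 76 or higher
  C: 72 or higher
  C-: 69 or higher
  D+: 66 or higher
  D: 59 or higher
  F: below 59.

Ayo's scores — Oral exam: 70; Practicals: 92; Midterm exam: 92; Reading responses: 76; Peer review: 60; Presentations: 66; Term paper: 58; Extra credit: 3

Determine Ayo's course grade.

C+

Weighted total:
  Oral exam 70 × 0.17 = 11.9
  Practicals 92 × 0.07 = 6.44
  Midterm exam 92 × 0.2 = 18.4
  Reading responses 76 × 0.3 = 22.8
  Peer review 60 × 0.05 = 3
  Presentations 66 × 0.13 = 8.58
  Term paper 58 × 0.08 = 4.64
Sum = 75.76
Extra credit: 75.76 + 3 = 78.76
78.76 is ≥ 76 and < 79 → C+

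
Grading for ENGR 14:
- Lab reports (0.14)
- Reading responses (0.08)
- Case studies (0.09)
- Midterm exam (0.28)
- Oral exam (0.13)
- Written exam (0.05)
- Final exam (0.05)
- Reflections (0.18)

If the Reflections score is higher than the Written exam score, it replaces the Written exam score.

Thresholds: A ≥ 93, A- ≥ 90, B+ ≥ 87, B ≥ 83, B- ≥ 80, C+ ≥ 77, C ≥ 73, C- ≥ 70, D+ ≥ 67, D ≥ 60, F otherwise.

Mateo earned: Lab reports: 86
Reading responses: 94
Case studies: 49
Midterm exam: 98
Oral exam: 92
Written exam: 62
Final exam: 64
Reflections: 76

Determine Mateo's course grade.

B

Reflections (76) > Written exam (62), so Written exam counts as 76.
Weighted total:
  Lab reports 86 × 0.14 = 12.04
  Reading responses 94 × 0.08 = 7.52
  Case studies 49 × 0.09 = 4.41
  Midterm exam 98 × 0.28 = 27.44
  Oral exam 92 × 0.13 = 11.96
  Written exam 76 × 0.05 = 3.8
  Final exam 64 × 0.05 = 3.2
  Reflections 76 × 0.18 = 13.68
Sum = 84.05
84.05 is ≥ 83 and < 87 → B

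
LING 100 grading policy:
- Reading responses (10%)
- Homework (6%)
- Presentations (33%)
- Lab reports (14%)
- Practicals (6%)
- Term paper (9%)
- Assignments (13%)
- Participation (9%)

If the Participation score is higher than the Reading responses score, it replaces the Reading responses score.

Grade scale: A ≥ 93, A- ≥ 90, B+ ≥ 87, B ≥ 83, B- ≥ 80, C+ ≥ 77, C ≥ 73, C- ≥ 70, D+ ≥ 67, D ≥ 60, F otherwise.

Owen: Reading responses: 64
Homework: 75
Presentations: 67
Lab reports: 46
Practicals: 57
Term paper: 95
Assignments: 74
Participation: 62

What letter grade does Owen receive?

D

Participation (62) ≤ Reading responses (64), so Reading responses stays at 64.
Weighted total:
  Reading responses 64 × 0.1 = 6.4
  Homework 75 × 0.06 = 4.5
  Presentations 67 × 0.33 = 22.11
  Lab reports 46 × 0.14 = 6.44
  Practicals 57 × 0.06 = 3.42
  Term paper 95 × 0.09 = 8.55
  Assignments 74 × 0.13 = 9.62
  Participation 62 × 0.09 = 5.58
Sum = 66.62
66.62 is ≥ 60 and < 67 → D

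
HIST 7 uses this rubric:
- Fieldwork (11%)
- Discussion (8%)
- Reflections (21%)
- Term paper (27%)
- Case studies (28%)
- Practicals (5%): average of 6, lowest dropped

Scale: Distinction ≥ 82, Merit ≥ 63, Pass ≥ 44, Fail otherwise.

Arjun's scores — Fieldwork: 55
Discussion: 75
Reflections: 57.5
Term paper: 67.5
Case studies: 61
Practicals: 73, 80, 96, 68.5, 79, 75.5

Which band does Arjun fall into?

Merit

Practicals: drop 68.5 → average of remaining 5 = 403.5/5 = 80.7
Weighted total:
  Fieldwork 55 × 0.11 = 6.05
  Discussion 75 × 0.08 = 6
  Reflections 57.5 × 0.21 = 12.075
  Term paper 67.5 × 0.27 = 18.225
  Case studies 61 × 0.28 = 17.08
  Practicals 80.7 × 0.05 = 4.035
Sum = 63.465
63.465 is ≥ 63 and < 82 → Merit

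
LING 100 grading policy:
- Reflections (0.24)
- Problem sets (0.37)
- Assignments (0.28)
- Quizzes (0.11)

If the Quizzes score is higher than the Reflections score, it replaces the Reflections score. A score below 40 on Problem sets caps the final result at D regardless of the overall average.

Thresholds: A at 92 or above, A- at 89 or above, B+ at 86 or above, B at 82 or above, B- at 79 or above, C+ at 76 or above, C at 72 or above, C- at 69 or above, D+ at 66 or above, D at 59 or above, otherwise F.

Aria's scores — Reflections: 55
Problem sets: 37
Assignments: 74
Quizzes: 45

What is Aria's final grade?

F

Quizzes (45) ≤ Reflections (55), so Reflections stays at 55.
Problem sets score 37 < 40: minimum not met.
Weighted total:
  Reflections 55 × 0.24 = 13.2
  Problem sets 37 × 0.37 = 13.69
  Assignments 74 × 0.28 = 20.72
  Quizzes 45 × 0.11 = 4.95
Sum = 52.56
52.56 would be F; cap at D applies → F.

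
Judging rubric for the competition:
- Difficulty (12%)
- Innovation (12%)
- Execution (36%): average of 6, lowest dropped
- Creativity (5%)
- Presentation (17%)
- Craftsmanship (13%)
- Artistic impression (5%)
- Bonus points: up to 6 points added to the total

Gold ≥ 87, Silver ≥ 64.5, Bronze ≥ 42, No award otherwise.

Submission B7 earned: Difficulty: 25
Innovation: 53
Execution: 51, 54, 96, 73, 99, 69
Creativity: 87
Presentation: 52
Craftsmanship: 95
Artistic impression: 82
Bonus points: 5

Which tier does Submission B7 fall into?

Execution: drop 51 → average of remaining 5 = 391/5 = 78.2
Weighted total:
  Difficulty 25 × 0.12 = 3
  Innovation 53 × 0.12 = 6.36
  Execution 78.2 × 0.36 = 28.152
  Creativity 87 × 0.05 = 4.35
  Presentation 52 × 0.17 = 8.84
  Craftsmanship 95 × 0.13 = 12.35
  Artistic impression 82 × 0.05 = 4.1
Sum = 67.152
Bonus points: 67.152 + 5 = 72.152
72.152 is ≥ 64.5 and < 87 → Silver

Silver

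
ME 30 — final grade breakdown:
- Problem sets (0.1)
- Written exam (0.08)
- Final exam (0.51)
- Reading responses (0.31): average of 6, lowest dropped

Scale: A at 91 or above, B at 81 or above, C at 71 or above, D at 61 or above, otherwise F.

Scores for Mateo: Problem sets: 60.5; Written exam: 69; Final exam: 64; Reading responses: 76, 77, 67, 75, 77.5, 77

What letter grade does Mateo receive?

D

Reading responses: drop 67 → average of remaining 5 = 382.5/5 = 76.5
Weighted total:
  Problem sets 60.5 × 0.1 = 6.05
  Written exam 69 × 0.08 = 5.52
  Final exam 64 × 0.51 = 32.64
  Reading responses 76.5 × 0.31 = 23.715
Sum = 67.925
67.925 is ≥ 61 and < 71 → D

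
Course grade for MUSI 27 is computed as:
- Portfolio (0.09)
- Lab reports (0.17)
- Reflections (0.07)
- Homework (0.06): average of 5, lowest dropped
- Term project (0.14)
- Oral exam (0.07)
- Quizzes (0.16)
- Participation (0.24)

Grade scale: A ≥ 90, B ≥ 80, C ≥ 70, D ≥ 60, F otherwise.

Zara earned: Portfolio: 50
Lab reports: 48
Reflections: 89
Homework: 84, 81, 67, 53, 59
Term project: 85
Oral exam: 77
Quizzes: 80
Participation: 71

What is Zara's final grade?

C

Homework: drop 53 → average of remaining 4 = 291/4 = 72.75
Weighted total:
  Portfolio 50 × 0.09 = 4.5
  Lab reports 48 × 0.17 = 8.16
  Reflections 89 × 0.07 = 6.23
  Homework 72.75 × 0.06 = 4.365
  Term project 85 × 0.14 = 11.9
  Oral exam 77 × 0.07 = 5.39
  Quizzes 80 × 0.16 = 12.8
  Participation 71 × 0.24 = 17.04
Sum = 70.385
70.385 is ≥ 70 and < 80 → C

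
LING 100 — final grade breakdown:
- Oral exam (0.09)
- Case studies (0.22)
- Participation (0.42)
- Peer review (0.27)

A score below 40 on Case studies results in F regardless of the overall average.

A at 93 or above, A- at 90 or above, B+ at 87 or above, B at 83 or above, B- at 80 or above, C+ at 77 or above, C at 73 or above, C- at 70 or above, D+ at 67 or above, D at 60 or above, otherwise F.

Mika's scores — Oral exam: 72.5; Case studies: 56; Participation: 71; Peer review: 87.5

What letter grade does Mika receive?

Case studies score 56 ≥ 40: minimum met.
Weighted total:
  Oral exam 72.5 × 0.09 = 6.525
  Case studies 56 × 0.22 = 12.32
  Participation 71 × 0.42 = 29.82
  Peer review 87.5 × 0.27 = 23.625
Sum = 72.29
72.29 is ≥ 70 and < 73 → C-

C-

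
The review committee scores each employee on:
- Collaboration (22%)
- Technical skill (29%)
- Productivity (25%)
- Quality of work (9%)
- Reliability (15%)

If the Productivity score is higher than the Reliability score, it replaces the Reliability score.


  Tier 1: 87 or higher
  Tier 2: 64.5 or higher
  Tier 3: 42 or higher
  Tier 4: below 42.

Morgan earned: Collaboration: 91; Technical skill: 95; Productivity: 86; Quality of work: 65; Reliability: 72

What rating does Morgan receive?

Tier 1

Productivity (86) > Reliability (72), so Reliability counts as 86.
Weighted total:
  Collaboration 91 × 0.22 = 20.02
  Technical skill 95 × 0.29 = 27.55
  Productivity 86 × 0.25 = 21.5
  Quality of work 65 × 0.09 = 5.85
  Reliability 86 × 0.15 = 12.9
Sum = 87.82
87.82 ≥ 87 → Tier 1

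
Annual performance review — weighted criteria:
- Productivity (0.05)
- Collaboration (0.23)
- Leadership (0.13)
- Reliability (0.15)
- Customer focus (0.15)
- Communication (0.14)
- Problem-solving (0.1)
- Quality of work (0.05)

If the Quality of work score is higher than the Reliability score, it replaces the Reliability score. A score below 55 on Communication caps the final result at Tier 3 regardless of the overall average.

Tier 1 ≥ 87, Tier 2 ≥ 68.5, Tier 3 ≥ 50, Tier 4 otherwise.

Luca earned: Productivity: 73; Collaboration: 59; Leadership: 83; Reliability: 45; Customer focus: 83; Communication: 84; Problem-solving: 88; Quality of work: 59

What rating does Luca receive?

Tier 2

Quality of work (59) > Reliability (45), so Reliability counts as 59.
Communication score 84 ≥ 55: minimum met.
Weighted total:
  Productivity 73 × 0.05 = 3.65
  Collaboration 59 × 0.23 = 13.57
  Leadership 83 × 0.13 = 10.79
  Reliability 59 × 0.15 = 8.85
  Customer focus 83 × 0.15 = 12.45
  Communication 84 × 0.14 = 11.76
  Problem-solving 88 × 0.1 = 8.8
  Quality of work 59 × 0.05 = 2.95
Sum = 72.82
72.82 is ≥ 68.5 and < 87 → Tier 2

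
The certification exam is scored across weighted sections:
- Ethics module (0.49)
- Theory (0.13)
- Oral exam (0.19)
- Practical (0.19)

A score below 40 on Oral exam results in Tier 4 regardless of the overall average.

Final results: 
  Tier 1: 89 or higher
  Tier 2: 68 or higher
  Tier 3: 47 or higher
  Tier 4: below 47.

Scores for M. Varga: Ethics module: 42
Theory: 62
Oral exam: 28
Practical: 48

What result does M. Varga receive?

Tier 4

Oral exam score 28 < 40: minimum not met.
Weighted total:
  Ethics module 42 × 0.49 = 20.58
  Theory 62 × 0.13 = 8.06
  Oral exam 28 × 0.19 = 5.32
  Practical 48 × 0.19 = 9.12
Sum = 43.08
Because the Oral exam minimum was not met, the result is Tier 4.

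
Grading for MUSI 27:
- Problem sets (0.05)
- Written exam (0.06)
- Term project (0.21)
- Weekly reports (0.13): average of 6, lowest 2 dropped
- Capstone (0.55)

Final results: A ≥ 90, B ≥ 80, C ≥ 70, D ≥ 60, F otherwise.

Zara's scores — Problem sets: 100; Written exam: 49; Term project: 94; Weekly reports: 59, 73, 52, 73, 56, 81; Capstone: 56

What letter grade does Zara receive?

D

Weekly reports: drop 52, 56 → average of remaining 4 = 286/4 = 71.5
Weighted total:
  Problem sets 100 × 0.05 = 5
  Written exam 49 × 0.06 = 2.94
  Term project 94 × 0.21 = 19.74
  Weekly reports 71.5 × 0.13 = 9.295
  Capstone 56 × 0.55 = 30.8
Sum = 67.775
67.775 is ≥ 60 and < 70 → D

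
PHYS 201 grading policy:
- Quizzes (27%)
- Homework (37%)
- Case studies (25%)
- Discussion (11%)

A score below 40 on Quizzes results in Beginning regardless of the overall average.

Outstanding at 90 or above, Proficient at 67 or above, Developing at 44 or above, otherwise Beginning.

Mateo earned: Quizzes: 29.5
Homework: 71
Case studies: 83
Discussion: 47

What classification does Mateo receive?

Quizzes score 29.5 < 40: minimum not met.
Weighted total:
  Quizzes 29.5 × 0.27 = 7.965
  Homework 71 × 0.37 = 26.27
  Case studies 83 × 0.25 = 20.75
  Discussion 47 × 0.11 = 5.17
Sum = 60.155
Because the Quizzes minimum was not met, the result is Beginning.

Beginning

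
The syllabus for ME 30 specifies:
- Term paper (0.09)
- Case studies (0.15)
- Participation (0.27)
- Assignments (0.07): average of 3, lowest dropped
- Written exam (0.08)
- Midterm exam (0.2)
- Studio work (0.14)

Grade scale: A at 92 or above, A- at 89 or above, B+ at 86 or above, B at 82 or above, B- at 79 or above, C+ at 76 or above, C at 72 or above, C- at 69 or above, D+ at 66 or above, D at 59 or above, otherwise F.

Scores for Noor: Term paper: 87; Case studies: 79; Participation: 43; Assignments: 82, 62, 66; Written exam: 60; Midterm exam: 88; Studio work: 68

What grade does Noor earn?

Assignments: drop 62 → average of remaining 2 = 148/2 = 74
Weighted total:
  Term paper 87 × 0.09 = 7.83
  Case studies 79 × 0.15 = 11.85
  Participation 43 × 0.27 = 11.61
  Assignments 74 × 0.07 = 5.18
  Written exam 60 × 0.08 = 4.8
  Midterm exam 88 × 0.2 = 17.6
  Studio work 68 × 0.14 = 9.52
Sum = 68.39
68.39 is ≥ 66 and < 69 → D+

D+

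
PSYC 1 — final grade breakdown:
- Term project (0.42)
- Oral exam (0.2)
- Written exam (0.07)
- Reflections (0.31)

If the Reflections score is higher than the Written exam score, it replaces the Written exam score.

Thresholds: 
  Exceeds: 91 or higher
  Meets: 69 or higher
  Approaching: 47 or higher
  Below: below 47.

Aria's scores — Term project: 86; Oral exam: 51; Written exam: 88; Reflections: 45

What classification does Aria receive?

Approaching

Reflections (45) ≤ Written exam (88), so Written exam stays at 88.
Weighted total:
  Term project 86 × 0.42 = 36.12
  Oral exam 51 × 0.2 = 10.2
  Written exam 88 × 0.07 = 6.16
  Reflections 45 × 0.31 = 13.95
Sum = 66.43
66.43 is ≥ 47 and < 69 → Approaching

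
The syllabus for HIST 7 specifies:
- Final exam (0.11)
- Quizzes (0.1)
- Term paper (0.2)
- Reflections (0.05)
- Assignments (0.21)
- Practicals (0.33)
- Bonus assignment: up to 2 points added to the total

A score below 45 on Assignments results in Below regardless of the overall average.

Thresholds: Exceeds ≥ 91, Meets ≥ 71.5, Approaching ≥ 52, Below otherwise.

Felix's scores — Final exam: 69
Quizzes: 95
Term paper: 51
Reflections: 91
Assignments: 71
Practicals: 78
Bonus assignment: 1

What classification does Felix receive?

Assignments score 71 ≥ 45: minimum met.
Weighted total:
  Final exam 69 × 0.11 = 7.59
  Quizzes 95 × 0.1 = 9.5
  Term paper 51 × 0.2 = 10.2
  Reflections 91 × 0.05 = 4.55
  Assignments 71 × 0.21 = 14.91
  Practicals 78 × 0.33 = 25.74
Sum = 72.49
Bonus assignment: 72.49 + 1 = 73.49
73.49 is ≥ 71.5 and < 91 → Meets

Meets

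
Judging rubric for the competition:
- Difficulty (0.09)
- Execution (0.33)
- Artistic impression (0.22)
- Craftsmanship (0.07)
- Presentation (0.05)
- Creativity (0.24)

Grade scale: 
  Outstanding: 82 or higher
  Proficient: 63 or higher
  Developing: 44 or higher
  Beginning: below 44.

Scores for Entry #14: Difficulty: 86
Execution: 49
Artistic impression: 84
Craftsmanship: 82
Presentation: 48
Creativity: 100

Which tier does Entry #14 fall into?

Weighted total:
  Difficulty 86 × 0.09 = 7.74
  Execution 49 × 0.33 = 16.17
  Artistic impression 84 × 0.22 = 18.48
  Craftsmanship 82 × 0.07 = 5.74
  Presentation 48 × 0.05 = 2.4
  Creativity 100 × 0.24 = 24
Sum = 74.53
74.53 is ≥ 63 and < 82 → Proficient

Proficient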